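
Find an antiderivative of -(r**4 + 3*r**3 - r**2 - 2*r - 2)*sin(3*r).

Use integration by parts with u = r**4 + 3*r**3 - r**2 - 2*r - 2, dv = -sin(3*r) dr, so v = cos(3*r)/3.
Apply parts 4 times (tabular method): alternate signs, differentiate u down to 0, integrate dv up.

r**4*cos(3*r)/3 - 4*r**3*sin(3*r)/9 + r**3*cos(3*r) - r**2*sin(3*r) - 7*r**2*cos(3*r)/9 + 14*r*sin(3*r)/27 - 4*r*cos(3*r)/3 + 4*sin(3*r)/9 - 40*cos(3*r)/81 + C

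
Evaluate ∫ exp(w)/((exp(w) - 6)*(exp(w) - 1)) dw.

Let u = e^w, du = e^w dw.
The integral becomes ∫ du/((u-1)(u-6)); decompose into partial fractions.

log(exp(w) - 6)/5 - log(exp(w) - 1)/5 + C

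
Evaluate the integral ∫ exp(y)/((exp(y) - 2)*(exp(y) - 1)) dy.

Let u = e^y, du = e^y dy.
The integral becomes ∫ du/((u-2)(u-1)); decompose into partial fractions.

log(exp(y) - 2) - log(exp(y) - 1) + C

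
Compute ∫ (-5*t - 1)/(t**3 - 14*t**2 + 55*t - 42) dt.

-6*log(t - 7) + 31*log(t - 6)/5 - log(t - 1)/5 + C

Factor the denominator: (t - 7)*(t - 6)*(t - 1).
Partial-fraction decomposition: -1/(5*(t - 1)) + 31/(5*(t - 6)) - 6/(t - 7).
Integrate each term: A/(t−a) contributes A·log|t−a|.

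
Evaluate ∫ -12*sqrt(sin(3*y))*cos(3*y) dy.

Let u = sin(3*y), so du = (3*cos(3*y)) dy.
Rewriting, the integral becomes -4·∫ √u du = -4·(2/3)u^(3/2).
Substituting back, u = sin(3*y).

-8*sin(3*y)**(3/2)/3 + C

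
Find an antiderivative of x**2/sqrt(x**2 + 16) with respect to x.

x*sqrt(x**2 + 16)/2 - 8*log(x + sqrt(x**2 + 16)) + C

Substitute x = 4·tan(θ), so dx = 4·sec(θ)^2 dθ and the radical becomes sqrt(x**2 + 16) = 4·sec(θ) by the Pythagorean identity.
Integrate the resulting trig expression in θ, then back-substitute tan(θ) = x/4, sec(θ) = sqrt(x**2 + 16)/4 (absorbing any constant into C).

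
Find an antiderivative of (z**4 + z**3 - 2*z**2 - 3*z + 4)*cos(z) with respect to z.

Use integration by parts with u = z**4 + z**3 - 2*z**2 - 3*z + 4, dv = cos(z) dz, so v = sin(z).
Apply parts 4 times (tabular method): alternate signs, differentiate u down to 0, integrate dv up.

z**4*sin(z) + z**3*sin(z) + 4*z**3*cos(z) - 14*z**2*sin(z) + 3*z**2*cos(z) - 9*z*sin(z) - 28*z*cos(z) + 32*sin(z) - 9*cos(z) + C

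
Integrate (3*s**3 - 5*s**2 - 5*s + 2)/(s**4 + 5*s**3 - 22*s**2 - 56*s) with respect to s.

-log(s)/28 + 47*log(s - 4)/132 - 8*log(s + 2)/15 + 1237*log(s + 7)/385 + C

Factor the denominator: s*(s - 4)*(s + 2)*(s + 7).
Partial-fraction decomposition: 1237/(385*(s + 7)) - 8/(15*(s + 2)) + 47/(132*(s - 4)) - 1/(28*s).
Integrate each term: A/(s−a) contributes A·log|s−a|.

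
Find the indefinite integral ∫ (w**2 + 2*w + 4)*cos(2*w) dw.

Use integration by parts with u = w**2 + 2*w + 4, dv = cos(2*w) dw, so v = sin(2*w)/2.
Apply parts 2 times (tabular method): alternate signs, differentiate u down to 0, integrate dv up.

w**2*sin(2*w)/2 + w*sin(2*w) + w*cos(2*w)/2 + 7*sin(2*w)/4 + cos(2*w)/2 + C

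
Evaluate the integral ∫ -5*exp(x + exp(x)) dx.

Let u = exp(x), so du = (exp(x)) dx.
Rewriting, the integral becomes -5·∫ e^u du = -5·e^u.
Substituting back, u = exp(x).

-5*exp(exp(x)) + C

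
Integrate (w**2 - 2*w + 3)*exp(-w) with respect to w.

Use integration by parts with u = w**2 - 2*w + 3, dv = exp(-w) dw, so v = -exp(-w).
Apply parts 2 times (tabular method): alternate signs, differentiate u down to 0, integrate dv up.

(-w**2 - 3)*exp(-w) + C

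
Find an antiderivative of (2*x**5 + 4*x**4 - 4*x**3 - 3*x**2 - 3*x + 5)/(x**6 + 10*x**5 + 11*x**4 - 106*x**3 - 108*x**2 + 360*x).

log(x)/72 + 40507*log(x - 2)/156800 + 67*log(x + 3)/450 - 661*log(x + 5)/98 + 9589*log(x + 6)/1152 - 83/(560*x - 1120) + C

Factor the denominator: x*(x - 2)**2*(x + 3)*(x + 5)*(x + 6).
Partial-fraction decomposition: 9589/(1152*(x + 6)) - 661/(98*(x + 5)) + 67/(450*(x + 3)) + 40507/(156800*(x - 2)) + 83/(560*(x - 2)**2) + 1/(72*x).
Integrate each term; A/(x−a) gives A·log|x−a|; A/(x−a)² gives −A/(x−a).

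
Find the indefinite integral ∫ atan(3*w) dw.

Use integration by parts with u = arctan(3*w), dv = dw.
Then du = 3/(9*w**2 + 1) dw.

w*atan(3*w) - log(9*w**2 + 1)/6 + C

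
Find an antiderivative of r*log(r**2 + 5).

r**2*log(r**2 + 5)/2 - r**2/2 + 5*log(r**2 + 5)/2 + C

Let u = r**2 + 5, so du = (2*r) dr.
The integral becomes (1/2)·∫ log(u) du; integrate by parts with u′=log(u), dv′=du.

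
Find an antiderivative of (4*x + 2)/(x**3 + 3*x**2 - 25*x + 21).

7*log(x - 3)/10 - 3*log(x - 1)/8 - 13*log(x + 7)/40 + C

Factor the denominator: (x - 3)*(x - 1)*(x + 7).
Partial-fraction decomposition: -13/(40*(x + 7)) - 3/(8*(x - 1)) + 7/(10*(x - 3)).
Integrate each term: A/(x−a) contributes A·log|x−a|.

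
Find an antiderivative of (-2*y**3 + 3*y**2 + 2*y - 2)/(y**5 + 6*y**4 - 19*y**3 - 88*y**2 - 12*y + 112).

-37*log(y - 4)/594 - log(y - 1)/216 - 137*log(y + 2)/450 + 817*log(y + 7)/2200 - 11/(45*y + 90) + C

Factor the denominator: (y - 4)*(y - 1)*(y + 2)**2*(y + 7).
Partial-fraction decomposition: 817/(2200*(y + 7)) - 137/(450*(y + 2)) + 11/(45*(y + 2)**2) - 1/(216*(y - 1)) - 37/(594*(y - 4)).
Integrate each term; A/(y−a) gives A·log|y−a|; A/(y−a)² gives −A/(y−a).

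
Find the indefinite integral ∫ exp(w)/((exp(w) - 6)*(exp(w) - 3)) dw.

Let u = e^w, du = e^w dw.
The integral becomes ∫ du/((u-3)(u-6)); decompose into partial fractions.

log(exp(w) - 6)/3 - log(exp(w) - 3)/3 + C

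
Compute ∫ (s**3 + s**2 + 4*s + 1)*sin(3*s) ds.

Use integration by parts with u = s**3 + s**2 + 4*s + 1, dv = sin(3*s) ds, so v = -cos(3*s)/3.
Apply parts 3 times (tabular method): alternate signs, differentiate u down to 0, integrate dv up.

-s**3*cos(3*s)/3 + s**2*sin(3*s)/3 - s**2*cos(3*s)/3 + 2*s*sin(3*s)/9 - 10*s*cos(3*s)/9 + 10*sin(3*s)/27 - 7*cos(3*s)/27 + C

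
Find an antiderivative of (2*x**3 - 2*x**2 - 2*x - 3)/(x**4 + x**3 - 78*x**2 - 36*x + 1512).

Factor the denominator: (x - 6)**2*(x + 6)*(x + 7).
Partial-fraction decomposition: 773/(169*(x + 7)) - 55/(16*(x + 6)) + 2335/(2704*(x - 6)) + 115/(52*(x - 6)**2).
Integrate each term; A/(x−a) gives A·log|x−a|; A/(x−a)² gives −A/(x−a).

2335*log(x - 6)/2704 - 55*log(x + 6)/16 + 773*log(x + 7)/169 - 115/(52*x - 312) + C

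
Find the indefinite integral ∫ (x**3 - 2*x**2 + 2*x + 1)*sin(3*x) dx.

-x**3*cos(3*x)/3 + x**2*sin(3*x)/3 + 2*x**2*cos(3*x)/3 - 4*x*sin(3*x)/9 - 4*x*cos(3*x)/9 + 4*sin(3*x)/27 - 13*cos(3*x)/27 + C

Use integration by parts with u = x**3 - 2*x**2 + 2*x + 1, dv = sin(3*x) dx, so v = -cos(3*x)/3.
Apply parts 3 times (tabular method): alternate signs, differentiate u down to 0, integrate dv up.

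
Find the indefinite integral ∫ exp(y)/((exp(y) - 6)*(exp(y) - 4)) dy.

log(exp(y) - 6)/2 - log(exp(y) - 4)/2 + C

Let u = e^y, du = e^y dy.
The integral becomes ∫ du/((u-6)(u-4)); decompose into partial fractions.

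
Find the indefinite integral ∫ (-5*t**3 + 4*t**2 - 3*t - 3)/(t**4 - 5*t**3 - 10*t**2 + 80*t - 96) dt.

-271*log(t - 4)/16 + 111*log(t - 3)/7 - 11*log(t - 2)/4 - 131*log(t + 4)/112 + C

Factor the denominator: (t - 4)*(t - 3)*(t - 2)*(t + 4).
Partial-fraction decomposition: -131/(112*(t + 4)) - 11/(4*(t - 2)) + 111/(7*(t - 3)) - 271/(16*(t - 4)).
Integrate each term: A/(t−a) contributes A·log|t−a|.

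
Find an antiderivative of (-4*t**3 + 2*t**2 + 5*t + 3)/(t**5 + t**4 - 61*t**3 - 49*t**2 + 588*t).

Factor the denominator: t*(t - 7)*(t - 3)*(t + 4)*(t + 7).
Partial-fraction decomposition: 719/(1470*(t + 7)) - 271/(924*(t + 4)) + 3/(35*(t - 3)) - 309/(1078*(t - 7)) + 1/(196*t).
Integrate each term: A/(t−a) contributes A·log|t−a|.

log(t)/196 - 309*log(t - 7)/1078 + 3*log(t - 3)/35 - 271*log(t + 4)/924 + 719*log(t + 7)/1470 + C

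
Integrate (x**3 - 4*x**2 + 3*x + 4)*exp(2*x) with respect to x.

Use integration by parts with u = x**3 - 4*x**2 + 3*x + 4, dv = exp(2*x) dx, so v = exp(2*x)/2.
Apply parts 3 times (tabular method): alternate signs, differentiate u down to 0, integrate dv up.

(4*x**3 - 22*x**2 + 34*x - 1)*exp(2*x)/8 + C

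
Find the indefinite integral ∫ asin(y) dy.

y*asin(y) + sqrt(-y**2 + 1) + C

Use integration by parts with u = arcsin(y), dv = dy.
Then du = 1/sqrt(-y**2 + 1) dy.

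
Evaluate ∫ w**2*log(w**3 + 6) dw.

w**3*log(w**3 + 6)/3 - w**3/3 + 2*log(w**3 + 6) + C

Let u = w**3 + 6, so du = (3*w**2) dw.
The integral becomes (1/3)·∫ log(u) du; integrate by parts with u′=log(u), dv′=du.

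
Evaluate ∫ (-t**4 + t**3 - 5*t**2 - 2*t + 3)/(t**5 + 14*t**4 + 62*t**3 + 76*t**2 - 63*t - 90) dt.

-log(t - 1)/84 + log(t + 1)/40 - 3*log(t + 3) + 431*log(t + 5)/24 - 559*log(t + 6)/35 + C

Factor the denominator: (t - 1)*(t + 1)*(t + 3)*(t + 5)*(t + 6).
Partial-fraction decomposition: -559/(35*(t + 6)) + 431/(24*(t + 5)) - 3/(t + 3) + 1/(40*(t + 1)) - 1/(84*(t - 1)).
Integrate each term: A/(t−a) contributes A·log|t−a|.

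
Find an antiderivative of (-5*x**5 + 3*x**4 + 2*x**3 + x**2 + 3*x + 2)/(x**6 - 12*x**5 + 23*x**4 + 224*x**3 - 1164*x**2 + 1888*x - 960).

-4313*log(x - 6)/110 + 3661*log(x - 4)/108 + 3*log(x - 2)/4 + log(x - 1)/45 - 137*log(x + 5)/297 - 233/(6*x - 24) + C

Factor the denominator: (x - 6)*(x - 4)**2*(x - 2)*(x - 1)*(x + 5).
Partial-fraction decomposition: -137/(297*(x + 5)) + 1/(45*(x - 1)) + 3/(4*(x - 2)) + 3661/(108*(x - 4)) + 233/(6*(x - 4)**2) - 4313/(110*(x - 6)).
Integrate each term; A/(x−a) gives A·log|x−a|; A/(x−a)² gives −A/(x−a).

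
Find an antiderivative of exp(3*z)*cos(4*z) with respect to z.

4*exp(3*z)*sin(4*z)/25 + 3*exp(3*z)*cos(4*z)/25 + C

Let I denote the integral. Integrate by parts with u = cos(4*z), dv = exp(3*z) dz, so v = exp(3*z)/3: I = exp(3*z)*cos(4*z)/3 + (4/3)·∫ exp(3*z)*sin(4*z) dz.
Apply parts again with u = sin(4*z), dv = exp(3*z) dz: ∫ exp(3*z)*sin(4*z) dz = exp(3*z)*sin(4*z)/3 − (4/3)·I. Substituting back brings back I: I = 4*exp(3*z)*sin(4*z)/9 + exp(3*z)*cos(4*z)/3 − (16/9)·I.
Solving for I: (1 + 16/9)·I equals the remaining terms, so I = (9/25)·(4*exp(3*z)*sin(4*z)/9 + exp(3*z)*cos(4*z)/3).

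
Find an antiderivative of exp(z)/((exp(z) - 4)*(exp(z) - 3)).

log(exp(z) - 4) - log(exp(z) - 3) + C

Let u = e^z, du = e^z dz.
The integral becomes ∫ du/((u-3)(u-4)); decompose into partial fractions.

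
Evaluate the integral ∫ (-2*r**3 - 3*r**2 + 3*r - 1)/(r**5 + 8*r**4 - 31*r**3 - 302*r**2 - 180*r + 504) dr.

-523*log(r - 6)/6240 + log(r - 1)/280 - log(r + 2)/160 - 305*log(r + 6)/336 + 517*log(r + 7)/520 + C

Factor the denominator: (r - 6)*(r - 1)*(r + 2)*(r + 6)*(r + 7).
Partial-fraction decomposition: 517/(520*(r + 7)) - 305/(336*(r + 6)) - 1/(160*(r + 2)) + 1/(280*(r - 1)) - 523/(6240*(r - 6)).
Integrate each term: A/(r−a) contributes A·log|r−a|.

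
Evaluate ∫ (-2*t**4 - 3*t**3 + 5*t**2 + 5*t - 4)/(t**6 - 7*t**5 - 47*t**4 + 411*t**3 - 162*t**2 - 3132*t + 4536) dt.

82679*log(t - 6)/328536 - 187*log(t - 3)/540 + log(t - 2)/24 - 11*log(t + 3)/1944 + 1189*log(t + 7)/20280 + 1517/(702*t - 4212) + C

Factor the denominator: (t - 6)**2*(t - 3)*(t - 2)*(t + 3)*(t + 7).
Partial-fraction decomposition: 1189/(20280*(t + 7)) - 11/(1944*(t + 3)) + 1/(24*(t - 2)) - 187/(540*(t - 3)) + 82679/(328536*(t - 6)) - 1517/(702*(t - 6)**2).
Integrate each term; A/(t−a) gives A·log|t−a|; A/(t−a)² gives −A/(t−a).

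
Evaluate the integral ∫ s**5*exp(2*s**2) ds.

Let u = s², du = 2s ds; rewrite as (1/2)∫ u^2·exp(2u) du.
Now integrate by parts 2 times.

(2*s**4 - 2*s**2 + 1)*exp(2*s**2)/8 + C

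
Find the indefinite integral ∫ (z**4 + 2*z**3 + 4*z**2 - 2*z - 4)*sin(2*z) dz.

-z**4*cos(2*z)/2 + z**3*sin(2*z) - z**3*cos(2*z) + 3*z**2*sin(2*z)/2 - z**2*cos(2*z)/2 + z*sin(2*z)/2 + 5*z*cos(2*z)/2 - 5*sin(2*z)/4 + 9*cos(2*z)/4 + C

Use integration by parts with u = z**4 + 2*z**3 + 4*z**2 - 2*z - 4, dv = sin(2*z) dz, so v = -cos(2*z)/2.
Apply parts 4 times (tabular method): alternate signs, differentiate u down to 0, integrate dv up.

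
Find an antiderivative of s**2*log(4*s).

Use integration by parts with u = log(4*s), dv = s**2 ds.
Then du = 1/s ds and v = s**3/3.

s**3*(log(s) + 2*log(2))/3 - s**3/9 + C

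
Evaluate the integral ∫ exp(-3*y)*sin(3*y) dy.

-exp(-3*y)*sin(3*y)/6 - exp(-3*y)*cos(3*y)/6 + C

Let I denote the integral. Integrate by parts with u = sin(3*y), dv = exp(-3*y) dy, so v = -exp(-3*y)/3: I = -exp(-3*y)*sin(3*y)/3 + ∫ exp(-3*y)*cos(3*y) dy.
Apply parts again with u = cos(3*y), dv = exp(-3*y) dy: ∫ exp(-3*y)*cos(3*y) dy = -exp(-3*y)*cos(3*y)/3 − I. Substituting back brings back I: I = -exp(-3*y)*sin(3*y)/3 - exp(-3*y)*cos(3*y)/3 − I.
Solving for I: (1 + 1)·I equals the remaining terms, so I = (1/2)·(-exp(-3*y)*sin(3*y)/3 - exp(-3*y)*cos(3*y)/3).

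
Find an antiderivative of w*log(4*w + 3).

w**2*log(4*w + 3)/2 - w**2/4 + 3*w/8 - 9*log(4*w + 3)/32 + C

Use integration by parts with u = log(4*w + 3), dv = w dw.
Then du = 4/(4*w + 3) dw and v = w**2/2.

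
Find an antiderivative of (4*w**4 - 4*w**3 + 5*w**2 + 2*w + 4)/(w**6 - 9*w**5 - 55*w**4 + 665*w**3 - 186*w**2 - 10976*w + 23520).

8495*log(w - 7)/1512 - 1129*log(w - 6)/143 + 70138*log(w - 4)/29403 + 3119*log(w + 5)/21384 - 11211*log(w + 7)/44044 - 430/(297*w - 1188) + C

Factor the denominator: (w - 7)*(w - 6)*(w - 4)**2*(w + 5)*(w + 7).
Partial-fraction decomposition: -11211/(44044*(w + 7)) + 3119/(21384*(w + 5)) + 70138/(29403*(w - 4)) + 430/(297*(w - 4)**2) - 1129/(143*(w - 6)) + 8495/(1512*(w - 7)).
Integrate each term; A/(w−a) gives A·log|w−a|; A/(w−a)² gives −A/(w−a).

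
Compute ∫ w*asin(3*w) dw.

Use integration by parts with u = arcsin(3*w), dv = w dw.
Then du = 3/sqrt(-9*w**2 + 1) dw.

w**2*asin(3*w)/2 + w*sqrt(-9*w**2 + 1)/12 - asin(3*w)/36 + C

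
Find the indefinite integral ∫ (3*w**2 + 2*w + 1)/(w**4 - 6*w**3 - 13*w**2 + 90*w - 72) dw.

121*log(w - 6)/150 - 17*log(w - 3)/21 + 3*log(w - 1)/25 - 41*log(w + 4)/350 + C

Factor the denominator: (w - 6)*(w - 3)*(w - 1)*(w + 4).
Partial-fraction decomposition: -41/(350*(w + 4)) + 3/(25*(w - 1)) - 17/(21*(w - 3)) + 121/(150*(w - 6)).
Integrate each term: A/(w−a) contributes A·log|w−a|.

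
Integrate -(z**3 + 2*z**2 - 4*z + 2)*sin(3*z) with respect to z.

Use integration by parts with u = z**3 + 2*z**2 - 4*z + 2, dv = -sin(3*z) dz, so v = cos(3*z)/3.
Apply parts 3 times (tabular method): alternate signs, differentiate u down to 0, integrate dv up.

z**3*cos(3*z)/3 - z**2*sin(3*z)/3 + 2*z**2*cos(3*z)/3 - 4*z*sin(3*z)/9 - 14*z*cos(3*z)/9 + 14*sin(3*z)/27 + 14*cos(3*z)/27 + C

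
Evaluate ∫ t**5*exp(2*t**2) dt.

(2*t**4 - 2*t**2 + 1)*exp(2*t**2)/8 + C

Let u = t², du = 2t dt; rewrite as (1/2)∫ u^2·exp(2u) du.
Now integrate by parts 2 times.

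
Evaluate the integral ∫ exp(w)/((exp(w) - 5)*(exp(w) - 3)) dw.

log(exp(w) - 5)/2 - log(exp(w) - 3)/2 + C

Let u = e^w, du = e^w dw.
The integral becomes ∫ du/((u-5)(u-3)); decompose into partial fractions.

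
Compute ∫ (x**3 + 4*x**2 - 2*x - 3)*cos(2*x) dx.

Use integration by parts with u = x**3 + 4*x**2 - 2*x - 3, dv = cos(2*x) dx, so v = sin(2*x)/2.
Apply parts 3 times (tabular method): alternate signs, differentiate u down to 0, integrate dv up.

x**3*sin(2*x)/2 + 2*x**2*sin(2*x) + 3*x**2*cos(2*x)/4 - 7*x*sin(2*x)/4 + 2*x*cos(2*x) - 5*sin(2*x)/2 - 7*cos(2*x)/8 + C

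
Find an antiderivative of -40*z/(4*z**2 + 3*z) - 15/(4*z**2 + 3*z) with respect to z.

-5*log(4*z**2 + 3*z) + C

Let u = 4*z**2 + 3*z, so du = (8*z + 3) dz.
Rewriting, the integral becomes -5·∫ 1/u du = -5·log(u).
Substituting back, u = 4*z**2 + 3*z.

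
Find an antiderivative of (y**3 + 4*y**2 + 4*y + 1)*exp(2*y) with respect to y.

Use integration by parts with u = y**3 + 4*y**2 + 4*y + 1, dv = exp(2*y) dy, so v = exp(2*y)/2.
Apply parts 3 times (tabular method): alternate signs, differentiate u down to 0, integrate dv up.

(4*y**3 + 10*y**2 + 6*y + 1)*exp(2*y)/8 + C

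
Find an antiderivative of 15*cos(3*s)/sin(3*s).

5*log(sin(3*s)) + C

Let u = sin(3*s), so du = (3*cos(3*s)) ds.
Rewriting, the integral becomes 5·∫ 1/u du = 5·log(u).
Substituting back, u = sin(3*s).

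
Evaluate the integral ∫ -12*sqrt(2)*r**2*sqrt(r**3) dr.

-8*sqrt(2)*(r**3)**(3/2)/3 + C

Let u = 2*r**3, so du = (6*r**2) dr.
Rewriting, the integral becomes -2·∫ √u du = -2·(2/3)u^(3/2).
Substituting back, u = 2*r**3.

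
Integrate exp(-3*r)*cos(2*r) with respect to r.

2*exp(-3*r)*sin(2*r)/13 - 3*exp(-3*r)*cos(2*r)/13 + C

Let I denote the integral. Integrate by parts with u = cos(2*r), dv = exp(-3*r) dr, so v = -exp(-3*r)/3: I = -exp(-3*r)*cos(2*r)/3 − (2/3)·∫ exp(-3*r)*sin(2*r) dr.
Apply parts again with u = sin(2*r), dv = exp(-3*r) dr: ∫ exp(-3*r)*sin(2*r) dr = -exp(-3*r)*sin(2*r)/3 + (2/3)·I. Substituting back brings back I: I = 2*exp(-3*r)*sin(2*r)/9 - exp(-3*r)*cos(2*r)/3 − (4/9)·I.
Solving for I: (1 + 4/9)·I equals the remaining terms, so I = (9/13)·(2*exp(-3*r)*sin(2*r)/9 - exp(-3*r)*cos(2*r)/3).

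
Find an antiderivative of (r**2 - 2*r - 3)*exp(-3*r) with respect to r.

(-9*r**2 + 12*r + 31)*exp(-3*r)/27 + C

Use integration by parts with u = r**2 - 2*r - 3, dv = exp(-3*r) dr, so v = -exp(-3*r)/3.
Apply parts 2 times (tabular method): alternate signs, differentiate u down to 0, integrate dv up.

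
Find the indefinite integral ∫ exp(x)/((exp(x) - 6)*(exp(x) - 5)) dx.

Let u = e^x, du = e^x dx.
The integral becomes ∫ du/((u-5)(u-6)); decompose into partial fractions.

log(exp(x) - 6) - log(exp(x) - 5) + C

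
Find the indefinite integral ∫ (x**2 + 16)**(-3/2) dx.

x/(16*sqrt(x**2 + 16)) + C

Substitute x = 4·tan(θ), so dx = 4·sec(θ)^2 dθ and the radical becomes sqrt(x**2 + 16) = 4·sec(θ) by the Pythagorean identity.
Integrate the resulting trig expression in θ, then back-substitute tan(θ) = x/4, sec(θ) = sqrt(x**2 + 16)/4 (absorbing any constant into C).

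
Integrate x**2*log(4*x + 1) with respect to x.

x**3*log(4*x + 1)/3 - x**3/9 + x**2/24 - x/48 + log(4*x + 1)/192 + C

Use integration by parts with u = log(4*x + 1), dv = x**2 dx.
Then du = 4/(4*x + 1) dx and v = x**3/3.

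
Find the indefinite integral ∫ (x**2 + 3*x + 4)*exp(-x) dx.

Use integration by parts with u = x**2 + 3*x + 4, dv = exp(-x) dx, so v = -exp(-x).
Apply parts 2 times (tabular method): alternate signs, differentiate u down to 0, integrate dv up.

(-x**2 - 5*x - 9)*exp(-x) + C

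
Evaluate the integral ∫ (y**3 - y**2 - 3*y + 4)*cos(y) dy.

y**3*sin(y) - y**2*sin(y) + 3*y**2*cos(y) - 9*y*sin(y) - 2*y*cos(y) + 6*sin(y) - 9*cos(y) + C

Use integration by parts with u = y**3 - y**2 - 3*y + 4, dv = cos(y) dy, so v = sin(y).
Apply parts 3 times (tabular method): alternate signs, differentiate u down to 0, integrate dv up.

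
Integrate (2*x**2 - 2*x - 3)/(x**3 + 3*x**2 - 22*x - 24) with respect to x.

21*log(x - 4)/50 - log(x + 1)/25 + 81*log(x + 6)/50 + C

Factor the denominator: (x - 4)*(x + 1)*(x + 6).
Partial-fraction decomposition: 81/(50*(x + 6)) - 1/(25*(x + 1)) + 21/(50*(x - 4)).
Integrate each term: A/(x−a) contributes A·log|x−a|.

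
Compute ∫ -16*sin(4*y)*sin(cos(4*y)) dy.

-4*cos(cos(4*y)) + C

Let u = cos(4*y), so du = (-4*sin(4*y)) dy.
Rewriting, the integral becomes 4·∫ sin(u) du = 4·-cos(u).
Substituting back, u = cos(4*y).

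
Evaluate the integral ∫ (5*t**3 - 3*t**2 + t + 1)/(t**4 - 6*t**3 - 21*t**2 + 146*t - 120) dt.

Factor the denominator: (t - 6)*(t - 4)*(t - 1)*(t + 5).
Partial-fraction decomposition: 32/(27*(t + 5)) + 2/(45*(t - 1)) - 277/(54*(t - 4)) + 89/(10*(t - 6)).
Integrate each term: A/(t−a) contributes A·log|t−a|.

89*log(t - 6)/10 - 277*log(t - 4)/54 + 2*log(t - 1)/45 + 32*log(t + 5)/27 + C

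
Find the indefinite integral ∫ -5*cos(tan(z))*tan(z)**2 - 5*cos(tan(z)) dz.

Let u = tan(z), so du = (tan(z)**2 + 1) dz.
Rewriting, the integral becomes -5·∫ cos(u) du = -5·sin(u).
Substituting back, u = tan(z).

-5*sin(tan(z)) + C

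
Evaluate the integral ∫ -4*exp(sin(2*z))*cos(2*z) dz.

-2*exp(sin(2*z)) + C

Let u = sin(2*z), so du = (2*cos(2*z)) dz.
Rewriting, the integral becomes -2·∫ e^u du = -2·e^u.
Substituting back, u = sin(2*z).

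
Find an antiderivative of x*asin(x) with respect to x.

Use integration by parts with u = arcsin(x), dv = x dx.
Then du = 1/sqrt(-x**2 + 1) dx.

x**2*asin(x)/2 + x*sqrt(-x**2 + 1)/4 - asin(x)/4 + C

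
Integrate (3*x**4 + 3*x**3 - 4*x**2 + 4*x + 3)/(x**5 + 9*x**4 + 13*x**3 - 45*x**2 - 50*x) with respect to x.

Factor the denominator: x*(x - 2)*(x + 1)*(x + 5)**2.
Partial-fraction decomposition: 57551/(19600*(x + 5)) - 1383/(140*(x + 5)**2) - 5/(48*(x + 1)) + 67/(294*(x - 2)) - 3/(50*x).
Integrate each term; A/(x−a) gives A·log|x−a|; A/(x−a)² gives −A/(x−a).

-3*log(x)/50 + 67*log(x - 2)/294 - 5*log(x + 1)/48 + 57551*log(x + 5)/19600 + 1383/(140*x + 700) + C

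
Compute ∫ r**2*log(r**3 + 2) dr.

r**3*log(r**3 + 2)/3 - r**3/3 + 2*log(r**3 + 2)/3 + C

Let u = r**3 + 2, so du = (3*r**2) dr.
The integral becomes (1/3)·∫ log(u) du; integrate by parts with u′=log(u), dv′=du.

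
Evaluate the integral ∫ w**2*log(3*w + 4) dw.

Use integration by parts with u = log(3*w + 4), dv = w**2 dw.
Then du = 3/(3*w + 4) dw and v = w**3/3.

w**3*log(3*w + 4)/3 - w**3/9 + 2*w**2/9 - 16*w/27 + 64*log(3*w + 4)/81 + C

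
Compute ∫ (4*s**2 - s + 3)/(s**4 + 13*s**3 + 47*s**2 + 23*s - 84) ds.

3*log(s - 1)/80 - 21*log(s + 3)/8 + 71*log(s + 4)/15 - 103*log(s + 7)/48 + C

Factor the denominator: (s - 1)*(s + 3)*(s + 4)*(s + 7).
Partial-fraction decomposition: -103/(48*(s + 7)) + 71/(15*(s + 4)) - 21/(8*(s + 3)) + 3/(80*(s - 1)).
Integrate each term: A/(s−a) contributes A·log|s−a|.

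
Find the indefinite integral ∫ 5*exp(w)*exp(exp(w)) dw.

5*exp(exp(w)) + C

Let u = exp(w), so du = (exp(w)) dw.
Rewriting, the integral becomes 5·∫ e^u du = 5·e^u.
Substituting back, u = exp(w).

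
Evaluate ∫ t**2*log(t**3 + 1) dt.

Let u = t**3 + 1, so du = (3*t**2) dt.
The integral becomes (1/3)·∫ log(u) du; integrate by parts with u′=log(u), dv′=du.

t**3*log(t**3 + 1)/3 - t**3/3 + log(t**3 + 1)/3 + C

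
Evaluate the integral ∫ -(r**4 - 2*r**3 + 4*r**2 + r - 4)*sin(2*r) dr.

Use integration by parts with u = r**4 - 2*r**3 + 4*r**2 + r - 4, dv = -sin(2*r) dr, so v = cos(2*r)/2.
Apply parts 4 times (tabular method): alternate signs, differentiate u down to 0, integrate dv up.

r**4*cos(2*r)/2 - r**3*sin(2*r) - r**3*cos(2*r) + 3*r**2*sin(2*r)/2 + r**2*cos(2*r)/2 - r*sin(2*r)/2 + 2*r*cos(2*r) - sin(2*r) - 9*cos(2*r)/4 + C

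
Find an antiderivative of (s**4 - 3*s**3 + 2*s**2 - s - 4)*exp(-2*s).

Use integration by parts with u = s**4 - 3*s**3 + 2*s**2 - s - 4, dv = exp(-2*s) ds, so v = -exp(-2*s)/2.
Apply parts 4 times (tabular method): alternate signs, differentiate u down to 0, integrate dv up.

(-4*s**4 + 4*s**3 - 2*s**2 + 2*s + 17)*exp(-2*s)/8 + C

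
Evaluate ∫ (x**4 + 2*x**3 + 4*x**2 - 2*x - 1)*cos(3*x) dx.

x**4*sin(3*x)/3 + 2*x**3*sin(3*x)/3 + 4*x**3*cos(3*x)/9 + 8*x**2*sin(3*x)/9 + 2*x**2*cos(3*x)/3 - 10*x*sin(3*x)/9 + 16*x*cos(3*x)/27 - 43*sin(3*x)/81 - 10*cos(3*x)/27 + C

Use integration by parts with u = x**4 + 2*x**3 + 4*x**2 - 2*x - 1, dv = cos(3*x) dx, so v = sin(3*x)/3.
Apply parts 4 times (tabular method): alternate signs, differentiate u down to 0, integrate dv up.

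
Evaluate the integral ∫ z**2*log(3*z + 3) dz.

z**3*log(3*z + 3)/3 - z**3/9 + z**2/6 - z/3 + log(z + 1)/3 + C

Use integration by parts with u = log(3*z + 3), dv = z**2 dz.
Then du = 3/(3*z + 3) dz and v = z**3/3.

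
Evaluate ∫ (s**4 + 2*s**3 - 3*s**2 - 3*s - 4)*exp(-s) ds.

Use integration by parts with u = s**4 + 2*s**3 - 3*s**2 - 3*s - 4, dv = exp(-s) ds, so v = -exp(-s).
Apply parts 4 times (tabular method): alternate signs, differentiate u down to 0, integrate dv up.

(-s**4 - 6*s**3 - 15*s**2 - 27*s - 23)*exp(-s) + C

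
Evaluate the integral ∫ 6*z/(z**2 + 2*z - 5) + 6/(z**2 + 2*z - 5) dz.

Let u = z**2 + 2*z - 5, so du = (2*z + 2) dz.
Rewriting, the integral becomes 3·∫ 1/u du = 3·log(u).
Substituting back, u = z**2 + 2*z - 5.

3*log(z**2 + 2*z - 5) + C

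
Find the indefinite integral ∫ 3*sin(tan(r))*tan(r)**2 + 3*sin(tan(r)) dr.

-3*cos(tan(r)) + C

Let u = tan(r), so du = (tan(r)**2 + 1) dr.
Rewriting, the integral becomes 3·∫ sin(u) du = 3·-cos(u).
Substituting back, u = tan(r).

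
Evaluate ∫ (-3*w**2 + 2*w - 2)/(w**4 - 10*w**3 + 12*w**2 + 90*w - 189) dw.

Factor the denominator: (w - 7)*(w - 3)**2*(w + 3).
Partial-fraction decomposition: 7/(72*(w + 3)) + 215/(288*(w - 3)) + 23/(24*(w - 3)**2) - 27/(32*(w - 7)).
Integrate each term; A/(w−a) gives A·log|w−a|; A/(w−a)² gives −A/(w−a).

-27*log(w - 7)/32 + 215*log(w - 3)/288 + 7*log(w + 3)/72 - 23/(24*w - 72) + C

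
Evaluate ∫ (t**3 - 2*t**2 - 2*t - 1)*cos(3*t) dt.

t**3*sin(3*t)/3 - 2*t**2*sin(3*t)/3 + t**2*cos(3*t)/3 - 8*t*sin(3*t)/9 - 4*t*cos(3*t)/9 - 5*sin(3*t)/27 - 8*cos(3*t)/27 + C

Use integration by parts with u = t**3 - 2*t**2 - 2*t - 1, dv = cos(3*t) dt, so v = sin(3*t)/3.
Apply parts 3 times (tabular method): alternate signs, differentiate u down to 0, integrate dv up.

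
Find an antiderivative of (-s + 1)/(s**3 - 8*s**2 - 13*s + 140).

-3*log(s - 7)/11 + 2*log(s - 5)/9 + 5*log(s + 4)/99 + C

Factor the denominator: (s - 7)*(s - 5)*(s + 4).
Partial-fraction decomposition: 5/(99*(s + 4)) + 2/(9*(s - 5)) - 3/(11*(s - 7)).
Integrate each term: A/(s−a) contributes A·log|s−a|.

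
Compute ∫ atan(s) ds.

Use integration by parts with u = arctan(s), dv = ds.
Then du = 1/(s**2 + 1) ds.

s*atan(s) - log(s**2 + 1)/2 + C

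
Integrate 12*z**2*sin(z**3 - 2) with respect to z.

-4*cos(z**3 - 2) + C

Let u = z**3 - 2, so du = (3*z**2) dz.
Rewriting, the integral becomes 4·∫ sin(u) du = 4·-cos(u).
Substituting back, u = z**3 - 2.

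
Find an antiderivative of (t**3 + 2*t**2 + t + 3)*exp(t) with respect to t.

Use integration by parts with u = t**3 + 2*t**2 + t + 3, dv = exp(t) dt, so v = exp(t).
Apply parts 3 times (tabular method): alternate signs, differentiate u down to 0, integrate dv up.

(t**3 - t**2 + 3*t)*exp(t) + C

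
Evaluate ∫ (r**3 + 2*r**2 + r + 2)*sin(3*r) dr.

-r**3*cos(3*r)/3 + r**2*sin(3*r)/3 - 2*r**2*cos(3*r)/3 + 4*r*sin(3*r)/9 - r*cos(3*r)/9 + sin(3*r)/27 - 14*cos(3*r)/27 + C

Use integration by parts with u = r**3 + 2*r**2 + r + 2, dv = sin(3*r) dr, so v = -cos(3*r)/3.
Apply parts 3 times (tabular method): alternate signs, differentiate u down to 0, integrate dv up.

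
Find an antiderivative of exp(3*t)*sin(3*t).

exp(3*t)*sin(3*t)/6 - exp(3*t)*cos(3*t)/6 + C

Let I denote the integral. Integrate by parts with u = sin(3*t), dv = exp(3*t) dt, so v = exp(3*t)/3: I = exp(3*t)*sin(3*t)/3 − ∫ exp(3*t)*cos(3*t) dt.
Apply parts again with u = cos(3*t), dv = exp(3*t) dt: ∫ exp(3*t)*cos(3*t) dt = exp(3*t)*cos(3*t)/3 + I. Substituting back brings back I: I = exp(3*t)*sin(3*t)/3 - exp(3*t)*cos(3*t)/3 − I.
Solving for I: (1 + 1)·I equals the remaining terms, so I = (1/2)·(exp(3*t)*sin(3*t)/3 - exp(3*t)*cos(3*t)/3).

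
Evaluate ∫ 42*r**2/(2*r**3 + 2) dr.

Let u = 2*r**3 + 2, so du = (6*r**2) dr.
Rewriting, the integral becomes 7·∫ 1/u du = 7·log(u).
Substituting back, u = 2*r**3 + 2.

7*log(2*r**3 + 2) + C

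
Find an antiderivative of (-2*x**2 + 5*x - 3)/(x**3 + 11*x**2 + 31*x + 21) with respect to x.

Factor the denominator: (x + 1)*(x + 3)*(x + 7).
Partial-fraction decomposition: -17/(3*(x + 7)) + 9/(2*(x + 3)) - 5/(6*(x + 1)).
Integrate each term: A/(x−a) contributes A·log|x−a|.

-5*log(x + 1)/6 + 9*log(x + 3)/2 - 17*log(x + 7)/3 + C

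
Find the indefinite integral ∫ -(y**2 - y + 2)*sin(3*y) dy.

Use integration by parts with u = y**2 - y + 2, dv = -sin(3*y) dy, so v = cos(3*y)/3.
Apply parts 2 times (tabular method): alternate signs, differentiate u down to 0, integrate dv up.

y**2*cos(3*y)/3 - 2*y*sin(3*y)/9 - y*cos(3*y)/3 + sin(3*y)/9 + 16*cos(3*y)/27 + C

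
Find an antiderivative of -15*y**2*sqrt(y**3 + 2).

Let u = y**3 + 2, so du = (3*y**2) dy.
Rewriting, the integral becomes -5·∫ √u du = -5·(2/3)u^(3/2).
Substituting back, u = y**3 + 2.

-10*(y**3 + 2)**(3/2)/3 + C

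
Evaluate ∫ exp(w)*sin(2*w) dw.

Let I denote the integral. Integrate by parts with u = sin(2*w), dv = exp(w) dw, so v = exp(w): I = exp(w)*sin(2*w) − 2·∫ exp(w)*cos(2*w) dw.
Apply parts again with u = cos(2*w), dv = exp(w) dw: ∫ exp(w)*cos(2*w) dw = exp(w)*cos(2*w) + 2·I. Substituting back brings back I: I = exp(w)*sin(2*w) - 2*exp(w)*cos(2*w) − 4·I.
Solving for I: (1 + 4)·I equals the remaining terms, so I = (1/5)·(exp(w)*sin(2*w) - 2*exp(w)*cos(2*w)).

exp(w)*sin(2*w)/5 - 2*exp(w)*cos(2*w)/5 + C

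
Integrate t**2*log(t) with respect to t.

t**3*log(t)/3 - t**3/9 + C

Use integration by parts with u = log(t), dv = t**2 dt.
Then du = 1/t dt and v = t**3/3.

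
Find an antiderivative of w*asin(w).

w**2*asin(w)/2 + w*sqrt(-w**2 + 1)/4 - asin(w)/4 + C

Use integration by parts with u = arcsin(w), dv = w dw.
Then du = 1/sqrt(-w**2 + 1) dw.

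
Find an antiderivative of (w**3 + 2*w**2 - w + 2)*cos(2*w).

w**3*sin(2*w)/2 + w**2*sin(2*w) + 3*w**2*cos(2*w)/4 - 5*w*sin(2*w)/4 + w*cos(2*w) + sin(2*w)/2 - 5*cos(2*w)/8 + C

Use integration by parts with u = w**3 + 2*w**2 - w + 2, dv = cos(2*w) dw, so v = sin(2*w)/2.
Apply parts 3 times (tabular method): alternate signs, differentiate u down to 0, integrate dv up.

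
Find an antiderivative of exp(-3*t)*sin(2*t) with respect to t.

-3*exp(-3*t)*sin(2*t)/13 - 2*exp(-3*t)*cos(2*t)/13 + C

Let I denote the integral. Integrate by parts with u = sin(2*t), dv = exp(-3*t) dt, so v = -exp(-3*t)/3: I = -exp(-3*t)*sin(2*t)/3 + (2/3)·∫ exp(-3*t)*cos(2*t) dt.
Apply parts again with u = cos(2*t), dv = exp(-3*t) dt: ∫ exp(-3*t)*cos(2*t) dt = -exp(-3*t)*cos(2*t)/3 − (2/3)·I. Substituting back brings back I: I = -exp(-3*t)*sin(2*t)/3 - 2*exp(-3*t)*cos(2*t)/9 − (4/9)·I.
Solving for I: (1 + 4/9)·I equals the remaining terms, so I = (9/13)·(-exp(-3*t)*sin(2*t)/3 - 2*exp(-3*t)*cos(2*t)/9).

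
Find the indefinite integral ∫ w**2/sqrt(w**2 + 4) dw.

w*sqrt(w**2 + 4)/2 - 2*log(w + sqrt(w**2 + 4)) + C

Substitute w = 2·tan(θ), so dw = 2·sec(θ)^2 dθ and the radical becomes sqrt(w**2 + 4) = 2·sec(θ) by the Pythagorean identity.
Integrate the resulting trig expression in θ, then back-substitute tan(θ) = w/2, sec(θ) = sqrt(w**2 + 4)/2 (absorbing any constant into C).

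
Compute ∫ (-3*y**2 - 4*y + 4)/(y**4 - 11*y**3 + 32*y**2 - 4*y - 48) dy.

-16*log(y - 6)/7 + 3*log(y - 4) - 2*log(y - 2)/3 - log(y + 1)/21 + C

Factor the denominator: (y - 6)*(y - 4)*(y - 2)*(y + 1).
Partial-fraction decomposition: -1/(21*(y + 1)) - 2/(3*(y - 2)) + 3/(y - 4) - 16/(7*(y - 6)).
Integrate each term: A/(y−a) contributes A·log|y−a|.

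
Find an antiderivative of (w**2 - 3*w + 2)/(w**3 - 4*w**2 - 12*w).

-log(w)/6 + 5*log(w - 6)/12 + 3*log(w + 2)/4 + C

Factor the denominator: w*(w - 6)*(w + 2).
Partial-fraction decomposition: 3/(4*(w + 2)) + 5/(12*(w - 6)) - 1/(6*w).
Integrate each term: A/(w−a) contributes A·log|w−a|.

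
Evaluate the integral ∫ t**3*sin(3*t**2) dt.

Let u = t², du = 2t dt; rewrite as (1/2)∫ u^1·sin(3u) du.
Now integrate by parts 1 time.

-t**2*cos(3*t**2)/6 + sin(3*t**2)/18 + C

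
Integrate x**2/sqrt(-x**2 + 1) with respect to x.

-x*sqrt(-x**2 + 1)/2 + asin(x)/2 + C

Substitute x = sin(θ), so dx = cos(θ) dθ and the radical becomes sqrt(-x**2 + 1) = cos(θ) by the Pythagorean identity.
Integrate the resulting trig expression in θ, then back-substitute θ = asin(x), sin(θ) = x, cos(θ) = sqrt(-x**2 + 1) (absorbing any constant into C).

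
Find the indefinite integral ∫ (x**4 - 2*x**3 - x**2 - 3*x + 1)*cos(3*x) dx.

x**4*sin(3*x)/3 - 2*x**3*sin(3*x)/3 + 4*x**3*cos(3*x)/9 - 7*x**2*sin(3*x)/9 - 2*x**2*cos(3*x)/3 - 5*x*sin(3*x)/9 - 14*x*cos(3*x)/27 + 41*sin(3*x)/81 - 5*cos(3*x)/27 + C

Use integration by parts with u = x**4 - 2*x**3 - x**2 - 3*x + 1, dv = cos(3*x) dx, so v = sin(3*x)/3.
Apply parts 4 times (tabular method): alternate signs, differentiate u down to 0, integrate dv up.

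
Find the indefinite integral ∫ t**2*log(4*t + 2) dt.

t**3*log(4*t + 2)/3 - t**3/9 + t**2/12 - t/12 + log(2*t + 1)/24 + C

Use integration by parts with u = log(4*t + 2), dv = t**2 dt.
Then du = 4/(4*t + 2) dt and v = t**3/3.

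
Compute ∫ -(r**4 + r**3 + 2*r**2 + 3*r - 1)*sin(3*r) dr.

Use integration by parts with u = r**4 + r**3 + 2*r**2 + 3*r - 1, dv = -sin(3*r) dr, so v = cos(3*r)/3.
Apply parts 4 times (tabular method): alternate signs, differentiate u down to 0, integrate dv up.

r**4*cos(3*r)/3 - 4*r**3*sin(3*r)/9 + r**3*cos(3*r)/3 - r**2*sin(3*r)/3 + 2*r**2*cos(3*r)/9 - 4*r*sin(3*r)/27 + 7*r*cos(3*r)/9 - 7*sin(3*r)/27 - 31*cos(3*r)/81 + C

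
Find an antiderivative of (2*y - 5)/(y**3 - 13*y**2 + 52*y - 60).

Factor the denominator: (y - 6)*(y - 5)*(y - 2).
Partial-fraction decomposition: -1/(12*(y - 2)) - 5/(3*(y - 5)) + 7/(4*(y - 6)).
Integrate each term: A/(y−a) contributes A·log|y−a|.

7*log(y - 6)/4 - 5*log(y - 5)/3 - log(y - 2)/12 + C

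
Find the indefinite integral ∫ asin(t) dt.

Use integration by parts with u = arcsin(t), dv = dt.
Then du = 1/sqrt(-t**2 + 1) dt.

t*asin(t) + sqrt(-t**2 + 1) + C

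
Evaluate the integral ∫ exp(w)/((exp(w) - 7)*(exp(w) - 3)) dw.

log(exp(w) - 7)/4 - log(exp(w) - 3)/4 + C

Let u = e^w, du = e^w dw.
The integral becomes ∫ du/((u-7)(u-3)); decompose into partial fractions.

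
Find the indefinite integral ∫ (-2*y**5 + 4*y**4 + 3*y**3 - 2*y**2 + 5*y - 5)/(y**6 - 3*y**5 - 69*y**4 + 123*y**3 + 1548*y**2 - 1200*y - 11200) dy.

-2561*log(y - 7)/968 + 227*log(y - 5)/108 - 283*log(y - 4)/576 + 1404169*log(y + 4)/209088 - 553*log(y + 5)/72 + 941/(264*y + 1056) + C

Factor the denominator: (y - 7)*(y - 5)*(y - 4)*(y + 4)**2*(y + 5).
Partial-fraction decomposition: -553/(72*(y + 5)) + 1404169/(209088*(y + 4)) - 941/(264*(y + 4)**2) - 283/(576*(y - 4)) + 227/(108*(y - 5)) - 2561/(968*(y - 7)).
Integrate each term; A/(y−a) gives A·log|y−a|; A/(y−a)² gives −A/(y−a).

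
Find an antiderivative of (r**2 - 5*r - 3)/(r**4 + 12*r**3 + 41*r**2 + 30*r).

-log(r)/10 - 3*log(r + 1)/20 + 47*log(r + 5)/20 - 21*log(r + 6)/10 + C

Factor the denominator: r*(r + 1)*(r + 5)*(r + 6).
Partial-fraction decomposition: -21/(10*(r + 6)) + 47/(20*(r + 5)) - 3/(20*(r + 1)) - 1/(10*r).
Integrate each term: A/(r−a) contributes A·log|r−a|.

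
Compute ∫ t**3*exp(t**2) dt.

(t**2 - 1)*exp(t**2)/2 + C

Let u = t², du = 2t dt; rewrite as (1/2)∫ u^1·exp(1u) du.
Now integrate by parts 1 time.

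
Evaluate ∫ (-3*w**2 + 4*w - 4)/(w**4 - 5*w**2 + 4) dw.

Factor the denominator: (w - 2)*(w - 1)*(w + 1)*(w + 2).
Partial-fraction decomposition: 2/(w + 2) - 11/(6*(w + 1)) + 1/(2*(w - 1)) - 2/(3*(w - 2)).
Integrate each term: A/(w−a) contributes A·log|w−a|.

-2*log(w - 2)/3 + log(w - 1)/2 - 11*log(w + 1)/6 + 2*log(w + 2) + C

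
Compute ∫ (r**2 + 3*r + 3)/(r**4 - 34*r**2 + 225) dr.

Factor the denominator: (r - 5)*(r - 3)*(r + 3)*(r + 5).
Partial-fraction decomposition: -13/(160*(r + 5)) + 1/(32*(r + 3)) - 7/(32*(r - 3)) + 43/(160*(r - 5)).
Integrate each term: A/(r−a) contributes A·log|r−a|.

43*log(r - 5)/160 - 7*log(r - 3)/32 + log(r + 3)/32 - 13*log(r + 5)/160 + C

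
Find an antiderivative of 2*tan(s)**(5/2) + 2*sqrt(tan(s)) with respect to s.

Let u = tan(s), so du = (tan(s)**2 + 1) ds.
Rewriting, the integral becomes 2·∫ √u du = 2·(2/3)u^(3/2).
Substituting back, u = tan(s).

4*tan(s)**(3/2)/3 + C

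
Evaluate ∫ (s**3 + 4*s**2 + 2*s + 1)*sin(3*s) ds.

-s**3*cos(3*s)/3 + s**2*sin(3*s)/3 - 4*s**2*cos(3*s)/3 + 8*s*sin(3*s)/9 - 4*s*cos(3*s)/9 + 4*sin(3*s)/27 - cos(3*s)/27 + C

Use integration by parts with u = s**3 + 4*s**2 + 2*s + 1, dv = sin(3*s) ds, so v = -cos(3*s)/3.
Apply parts 3 times (tabular method): alternate signs, differentiate u down to 0, integrate dv up.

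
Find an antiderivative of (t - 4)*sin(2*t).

Use integration by parts with u = t - 4, dv = sin(2*t) dt, so v = -cos(2*t)/2.
Apply parts 1 times (tabular method): alternate signs, differentiate u down to 0, integrate dv up.

-t*cos(2*t)/2 + sin(2*t)/4 + 2*cos(2*t) + C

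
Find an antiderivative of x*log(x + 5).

Use integration by parts with u = log(x + 5), dv = x dx.
Then du = 1/(x + 5) dx and v = x**2/2.

x**2*log(x + 5)/2 - x**2/4 + 5*x/2 - 25*log(x + 5)/2 + C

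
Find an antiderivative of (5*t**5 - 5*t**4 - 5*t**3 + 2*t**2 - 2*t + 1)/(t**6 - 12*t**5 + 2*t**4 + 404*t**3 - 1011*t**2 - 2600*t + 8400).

880*log(t - 7)/27 - 2979*log(t - 5)/40 + 549382*log(t - 4)/11907 - 73*log(t + 3)/392 + 1129*log(t + 5)/1215 - 3545/(189*t - 756) + C

Factor the denominator: (t - 7)*(t - 5)*(t - 4)**2*(t + 3)*(t + 5).
Partial-fraction decomposition: 1129/(1215*(t + 5)) - 73/(392*(t + 3)) + 549382/(11907*(t - 4)) + 3545/(189*(t - 4)**2) - 2979/(40*(t - 5)) + 880/(27*(t - 7)).
Integrate each term; A/(t−a) gives A·log|t−a|; A/(t−a)² gives −A/(t−a).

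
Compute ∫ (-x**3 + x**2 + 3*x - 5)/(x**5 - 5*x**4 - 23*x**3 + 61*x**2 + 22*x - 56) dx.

Factor the denominator: (x - 7)*(x - 2)*(x - 1)*(x + 1)*(x + 4).
Partial-fraction decomposition: 7/(110*(x + 4)) + 1/(24*(x + 1)) - 1/(30*(x - 1)) + 1/(30*(x - 2)) - 139/(1320*(x - 7)).
Integrate each term: A/(x−a) contributes A·log|x−a|.

-139*log(x - 7)/1320 + log(x - 2)/30 - log(x - 1)/30 + log(x + 1)/24 + 7*log(x + 4)/110 + C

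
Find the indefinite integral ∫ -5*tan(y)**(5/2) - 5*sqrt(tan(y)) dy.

Let u = tan(y), so du = (tan(y)**2 + 1) dy.
Rewriting, the integral becomes -5·∫ √u du = -5·(2/3)u^(3/2).
Substituting back, u = tan(y).

-10*tan(y)**(3/2)/3 + C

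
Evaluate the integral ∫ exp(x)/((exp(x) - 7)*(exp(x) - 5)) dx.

Let u = e^x, du = e^x dx.
The integral becomes ∫ du/((u-7)(u-5)); decompose into partial fractions.

log(exp(x) - 7)/2 - log(exp(x) - 5)/2 + C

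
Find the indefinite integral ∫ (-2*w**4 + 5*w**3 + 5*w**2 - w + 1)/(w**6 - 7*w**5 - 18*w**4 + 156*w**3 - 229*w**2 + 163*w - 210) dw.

-89*log(w - 7)/375 - log(w - 3)/20 + 27*log(w - 2)/175 + 109*log(w + 5)/1092 + 27*log(w**2 + 1)/1625 + 3*atan(w)/1625 + C

Factor the denominator: (w - 7)*(w - 3)*(w - 2)*(w + 5)*(w**2 + 1).
Partial-fraction decomposition: 3*(18*w + 1)/(1625*(w**2 + 1)) + 109/(1092*(w + 5)) + 27/(175*(w - 2)) - 1/(20*(w - 3)) - 89/(375*(w - 7)).
Integrate each term; A/(w−a) gives A·log|w−a|; the (Bw+D)/(w²+p²) term gives a log and an atan.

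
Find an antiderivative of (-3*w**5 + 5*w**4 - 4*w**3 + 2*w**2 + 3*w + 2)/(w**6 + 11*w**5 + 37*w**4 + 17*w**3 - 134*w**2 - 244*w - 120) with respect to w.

-2*log(w - 2)/105 - 13*log(w + 1)/24 - 353*log(w + 2)/9 + 1253*log(w + 3)/20 - 13037*log(w + 5)/504 - 53/(3*w + 6) + C

Factor the denominator: (w - 2)*(w + 1)*(w + 2)**2*(w + 3)*(w + 5).
Partial-fraction decomposition: -13037/(504*(w + 5)) + 1253/(20*(w + 3)) - 353/(9*(w + 2)) + 53/(3*(w + 2)**2) - 13/(24*(w + 1)) - 2/(105*(w - 2)).
Integrate each term; A/(w−a) gives A·log|w−a|; A/(w−a)² gives −A/(w−a).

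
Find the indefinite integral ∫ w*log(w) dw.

w**2*log(w)/2 - w**2/4 + C

Use integration by parts with u = log(w), dv = w dw.
Then du = 1/w dw and v = w**2/2.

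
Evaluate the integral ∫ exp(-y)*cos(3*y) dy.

3*exp(-y)*sin(3*y)/10 - exp(-y)*cos(3*y)/10 + C

Let I denote the integral. Integrate by parts with u = cos(3*y), dv = exp(-y) dy, so v = -exp(-y): I = -exp(-y)*cos(3*y) − 3·∫ exp(-y)*sin(3*y) dy.
Apply parts again with u = sin(3*y), dv = exp(-y) dy: ∫ exp(-y)*sin(3*y) dy = -exp(-y)*sin(3*y) + 3·I. Substituting back brings back I: I = 3*exp(-y)*sin(3*y) - exp(-y)*cos(3*y) − 9·I.
Solving for I: (1 + 9)·I equals the remaining terms, so I = (1/10)·(3*exp(-y)*sin(3*y) - exp(-y)*cos(3*y)).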